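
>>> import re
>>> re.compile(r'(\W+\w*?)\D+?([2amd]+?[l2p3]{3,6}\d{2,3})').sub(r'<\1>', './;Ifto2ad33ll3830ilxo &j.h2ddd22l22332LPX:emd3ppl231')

The pattern matches one or more of a non-word character, then zero or more of a word character (lazy) (captured); then one or more of a non-digit (lazy); then one or more of one of [2amd] (lazy), then 3 to 6 of one of [l2p3], then 2 to 3 of a digit (captured).
Lazy quantifiers expand one character at a time until the remainder of the pattern can match.
Matches: at [0:18] → './;Ifto2ad33ll3830'; at [22:39] → ' &j.h2ddd22l22332'; at [42:53] → ':emd3ppl231'.
The replacement refers to a captured group, so each match is rewritten using its own captured text.

'<./;>ilxo< &>LPX<:>'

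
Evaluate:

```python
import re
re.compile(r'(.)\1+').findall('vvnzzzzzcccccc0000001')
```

`\1` is not a pattern — it's the concrete string captured by group 1, re-applied verbatim.
With a single group, `findall` returns only what that group captured — 4 items.

['v', 'z', 'c', '0']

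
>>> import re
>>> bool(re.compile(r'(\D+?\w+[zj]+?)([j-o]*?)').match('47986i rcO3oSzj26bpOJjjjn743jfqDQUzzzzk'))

`re.match` only tries the pattern at the start of the string.
Here the pattern fails at index 0, so the call returns None, and `bool(None)` is False.

False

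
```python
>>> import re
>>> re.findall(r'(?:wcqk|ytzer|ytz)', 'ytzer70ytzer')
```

['ytzer', 'ytzer']

Branches in `(...|...)` are attempted left-to-right; the first branch that allows the whole pattern to succeed is taken.
`findall` yields the raw match text (2 of them) because the pattern has no groups.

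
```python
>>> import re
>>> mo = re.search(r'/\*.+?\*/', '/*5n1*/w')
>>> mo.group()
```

'/*5n1*/'

`search` walks the string left to right and returns the first match it finds.
The match spans [0:7] → '/*5n1*/'.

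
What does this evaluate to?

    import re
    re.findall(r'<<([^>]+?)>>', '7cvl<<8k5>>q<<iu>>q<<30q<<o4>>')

['8k5', 'iu', '30q<<o4']

Scanning left to right: at [4:11] match '<<8k5>>', group 1 = '8k5'; at [12:18] match '<<iu>>', group 1 = 'iu'; at [19:30] match '<<30q<<o4>>', group 1 = '30q<<o4'.
Because there's exactly one group, `findall` drops the full match and keeps group 1 from each hit.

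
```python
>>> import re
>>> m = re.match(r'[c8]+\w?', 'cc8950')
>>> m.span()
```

`re.match` only tries the pattern at the start of the string.
The match spans [0:4] → 'cc89'.

(0, 4)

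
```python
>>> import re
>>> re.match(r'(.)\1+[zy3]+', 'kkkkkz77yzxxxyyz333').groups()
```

('k',)

The match spans [0:6] → 'kkkkkz'.
Captured: group 1 = 'k'.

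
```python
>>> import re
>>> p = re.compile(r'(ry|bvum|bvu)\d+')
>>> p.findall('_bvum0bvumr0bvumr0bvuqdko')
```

['bvum']

Walking the string: at [1:6] match 'bvum0', group 1 = 'bvum'.
`findall` collects group 1 from the one match (1 total).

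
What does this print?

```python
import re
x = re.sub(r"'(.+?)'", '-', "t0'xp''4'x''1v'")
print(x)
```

t0--x-

Lazy quantifiers expand one character at a time until the remainder of the pattern can match.
`sub` substitutes '-' at each match site.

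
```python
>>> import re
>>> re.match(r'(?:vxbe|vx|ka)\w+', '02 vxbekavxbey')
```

`re.match` won't scan ahead — the pattern has to work from the very first character.
Here the string doesn't start with a match, so the call returns None.

None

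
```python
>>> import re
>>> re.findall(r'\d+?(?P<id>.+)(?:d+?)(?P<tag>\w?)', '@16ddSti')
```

[('6d', 'S')]

The pattern matches one or more of a digit (lazy); then one or more of any character (captured as 'id'); then one or more of a literal 'd' (lazy) (non-capturing group); then optionally a word character (captured as 'tag').
A non-greedy quantifier consumes as few characters as it can — just enough that the remainder of the pattern still matches from where it stops; whatever follows it matches normally.
Scanning left to right: at [1:6] match '16ddS', groups = ('6d', 'S').
2 groups means the one result is a tuple of 2 captured strings — 1 here.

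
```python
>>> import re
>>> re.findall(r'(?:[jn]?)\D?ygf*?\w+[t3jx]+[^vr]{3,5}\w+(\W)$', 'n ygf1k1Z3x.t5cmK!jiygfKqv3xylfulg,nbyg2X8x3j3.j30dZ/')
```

Because there's exactly one group, `findall` drops the full match and keeps group 1 from the one hit.

['/']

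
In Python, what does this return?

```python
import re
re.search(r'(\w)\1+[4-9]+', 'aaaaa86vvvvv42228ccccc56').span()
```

(0, 7)

A backreference is literal: `\1` must see the identical characters the first group matched.
`re.search` tries every starting position until one works.
The match spans [0:7] → 'aaaaa86'.
Captured: group 1 = 'a'.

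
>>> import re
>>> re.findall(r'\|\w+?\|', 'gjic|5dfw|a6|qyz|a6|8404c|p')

['|5dfw|', '|qyz|', '|8404c|']

Matches: at [4:10] → '|5dfw|'; at [12:17] → '|qyz|'; at [19:26] → '|8404c|'.
`findall` yields the raw match text (3 of them) because the pattern has no groups.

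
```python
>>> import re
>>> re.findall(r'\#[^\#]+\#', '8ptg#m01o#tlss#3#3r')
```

Since nothing is captured, `findall` lists the 2 matched substrings directly.

['#m01o#', '#3#']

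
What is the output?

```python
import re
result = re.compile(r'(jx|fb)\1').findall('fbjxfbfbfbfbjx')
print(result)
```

`\1` has to match the exact text group 1 already captured.
One capturing group, so `findall` returns just the captured substring from each match — 2 in all.

['fb', 'fb']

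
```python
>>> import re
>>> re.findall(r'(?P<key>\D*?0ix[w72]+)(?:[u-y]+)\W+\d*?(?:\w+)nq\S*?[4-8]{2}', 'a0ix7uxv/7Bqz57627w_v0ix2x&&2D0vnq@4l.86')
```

Pattern: zero or more of a non-digit (lazy), then the literal '0ix', then one or more of one of [w72] (captured as 'key'); then one or more of a character in [u-y] (non-capturing group); then one or more of a non-word character, then zero or more of a digit (lazy); then one or more of a word character (non-capturing group); then the literal 'nq', then zero or more of a non-whitespace character (lazy), then exactly 2 of a character in [4-8].
Scanning left to right: at [18:40] match 'w_v0ix2x&&2D0vnq@4l.86', group 1 = 'w_v0ix2'.
`findall` collects group 1 from the one match (1 total).

['w_v0ix2']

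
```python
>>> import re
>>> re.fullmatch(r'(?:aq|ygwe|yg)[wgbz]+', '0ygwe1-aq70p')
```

None

For `fullmatch`, every character of the input must be accounted for by the pattern.
Here the pattern can't cover the whole string, so the call returns None.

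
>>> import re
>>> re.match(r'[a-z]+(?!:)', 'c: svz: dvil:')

None

Because the assertion is negative and zero-width, positions next to the forbidden text are skipped.
`re.match` only tries the pattern at the start of the string.
Here the pattern fails at index 0, so the call returns None.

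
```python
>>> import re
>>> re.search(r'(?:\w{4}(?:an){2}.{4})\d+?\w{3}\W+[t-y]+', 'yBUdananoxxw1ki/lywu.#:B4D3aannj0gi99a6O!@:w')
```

None

Pattern: exactly 4 of a word character, then the literal 'an' repeated 2 times, then exactly 4 of any character (non-capturing group); then one or more of a digit (lazy); then exactly 3 of a word character, then one or more of a non-word character; then one or more of a character in [t-y].
Unlike `match`, `search` isn't anchored — it looks for the pattern anywhere in the string.
Here the pattern never matches, so the call returns None.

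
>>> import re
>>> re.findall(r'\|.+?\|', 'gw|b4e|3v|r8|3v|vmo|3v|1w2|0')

['|b4e|', '|r8|', '|vmo|', '|1w2|']

Lazy quantifiers expand one character at a time until the remainder of the pattern can match.
Walking the string: at [2:7] → '|b4e|'; at [9:13] → '|r8|'; at [15:20] → '|vmo|'; at [22:27] → '|1w2|'.
No capturing groups, so `findall` returns the 4 full match strings.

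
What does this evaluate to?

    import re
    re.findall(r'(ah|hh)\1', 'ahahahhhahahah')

`\1` is not a pattern — it's the concrete string captured by group 1, re-applied verbatim.
Matches: at [0:4] match 'ahah', group 1 = 'ah'; at [8:12] match 'ahah', group 1 = 'ah'.
Because there's exactly one group, `findall` drops the full match and keeps group 1 from each hit.

['ah', 'ah']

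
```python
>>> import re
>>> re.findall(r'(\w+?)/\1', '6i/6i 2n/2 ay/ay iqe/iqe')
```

['6i', 'ay', 'iqe']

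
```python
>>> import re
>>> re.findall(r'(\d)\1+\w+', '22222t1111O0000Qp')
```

['2']

`\1` has to match the exact text group 1 already captured.
Walking the string: at [0:17] match '22222t1111O0000Qp', group 1 = '2'.
With a single group, `findall` returns only what that group captured — 1 item.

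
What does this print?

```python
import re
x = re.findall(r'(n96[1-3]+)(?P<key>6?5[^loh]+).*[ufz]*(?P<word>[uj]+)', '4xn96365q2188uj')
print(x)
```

[('n963', '65q2188u', 'j')]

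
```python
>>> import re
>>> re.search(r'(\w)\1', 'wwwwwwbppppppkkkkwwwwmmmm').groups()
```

`\1` is not a pattern — it's the concrete string captured by group 1, re-applied verbatim.
`search` walks the string left to right and returns the first match it finds.
The match spans [0:2] → 'ww'.
Captured: group 1 = 'w'.

('w',)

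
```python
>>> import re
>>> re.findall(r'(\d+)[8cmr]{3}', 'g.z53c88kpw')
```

['53']

This matches one or more of a digit (captured); then exactly 3 of one of [8cmr].
Because there's exactly one group, `findall` drops the full match and keeps group 1 from the one hit.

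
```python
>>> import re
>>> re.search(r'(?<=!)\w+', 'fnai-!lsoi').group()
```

'lsoi'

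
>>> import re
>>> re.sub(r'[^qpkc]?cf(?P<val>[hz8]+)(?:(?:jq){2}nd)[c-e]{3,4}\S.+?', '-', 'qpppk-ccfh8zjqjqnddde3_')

Each match is replaced by '-'.

'qpppk-c-'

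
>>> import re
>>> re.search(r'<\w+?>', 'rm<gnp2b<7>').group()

Unlike `match`, `search` isn't anchored — it looks for the pattern anywhere in the string.
The match spans [8:11] → '<7>'.

'<7>'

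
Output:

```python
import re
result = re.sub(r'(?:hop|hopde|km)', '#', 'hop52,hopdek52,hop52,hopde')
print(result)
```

Alternation tries branches left to right and keeps the first one that lets the overall match succeed at that position.
`sub` substitutes '#' at each match site.

#52,#dek52,#52,#de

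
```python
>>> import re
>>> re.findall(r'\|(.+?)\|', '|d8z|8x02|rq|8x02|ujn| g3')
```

A non-greedy quantifier consumes as few characters as it can — just enough that the remainder of the pattern still matches from where it stops; whatever follows it matches normally.
Scanning left to right: at [0:5] match '|d8z|', group 1 = 'd8z'; at [9:13] match '|rq|', group 1 = 'rq'; at [17:22] match '|ujn|', group 1 = 'ujn'.
With a single group, `findall` returns only what that group captured — 3 items.

['d8z', 'rq', 'ujn']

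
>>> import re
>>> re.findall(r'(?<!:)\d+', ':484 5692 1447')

['84', '5692', '1447']

Because the assertion is negative and zero-width, positions next to the forbidden text are skipped.
Matches: at [2:4] → '84'; at [5:9] → '5692'; at [10:14] → '1447'.
No capturing groups, so `findall` returns the 3 full match strings.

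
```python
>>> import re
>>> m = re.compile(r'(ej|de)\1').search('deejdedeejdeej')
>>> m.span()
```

`\1` is not a pattern — it's the concrete string captured by group 1, re-applied verbatim.
The match spans [4:8] → 'dede'.

(4, 8)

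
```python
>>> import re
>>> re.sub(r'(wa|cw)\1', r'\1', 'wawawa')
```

'wawa'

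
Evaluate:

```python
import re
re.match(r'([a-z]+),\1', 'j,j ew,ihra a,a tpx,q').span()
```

`re.match` won't scan ahead — the pattern has to work from the very first character.
The match spans [0:3] → 'j,j'.

(0, 3)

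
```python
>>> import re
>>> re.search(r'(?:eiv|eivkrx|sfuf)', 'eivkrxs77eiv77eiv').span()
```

(0, 3)

Alternation tries branches left to right and keeps the first one that lets the overall match succeed at that position.
`re.search` tries every starting position until one works.
The match spans [0:3] → 'eiv'.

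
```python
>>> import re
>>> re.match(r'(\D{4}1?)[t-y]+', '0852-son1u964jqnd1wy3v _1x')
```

None

This matches exactly 4 of a non-digit, then optionally a literal '1' (captured); then one or more of a character in [t-y].
With `match`, the pattern is implicitly anchored at the beginning.
Here position 0 doesn't satisfy it, so the call returns None.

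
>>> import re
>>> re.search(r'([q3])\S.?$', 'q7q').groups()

('q',)

The pattern matches one of [q3] (captured); then a non-whitespace character, then optionally any character; then anchored at the end.
`re.search` scans for the first position where the pattern succeeds.
The match spans [0:3] → 'q7q'.
Captured: group 1 = 'q'.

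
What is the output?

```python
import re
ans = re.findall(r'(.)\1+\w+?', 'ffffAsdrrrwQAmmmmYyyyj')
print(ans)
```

['f', 'r', 'm', 'y']

A backreference is literal: `\1` must see the identical characters the first group matched.
Walking the string: at [0:5] match 'ffffA', group 1 = 'f'; at [7:11] match 'rrrw', group 1 = 'r'; at [13:18] match 'mmmmY', group 1 = 'm'; at [18:22] match 'yyyj', group 1 = 'y'.
With a single group, `findall` returns only what that group captured — 4 items.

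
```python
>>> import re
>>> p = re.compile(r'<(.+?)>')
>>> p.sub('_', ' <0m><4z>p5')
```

Lazy quantifiers expand one character at a time until the remainder of the pattern can match.
Matches: at [1:5] → '<0m>'; at [5:9] → '<4z>'.
`sub` substitutes '_' at each match site.

' __p5'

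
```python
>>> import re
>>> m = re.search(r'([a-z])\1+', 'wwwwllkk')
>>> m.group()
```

A backreference is literal: `\1` must see the identical characters the first group matched.
The match spans [0:4] → 'wwww'.

'wwww'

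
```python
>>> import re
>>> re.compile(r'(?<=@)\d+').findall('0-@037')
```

['037']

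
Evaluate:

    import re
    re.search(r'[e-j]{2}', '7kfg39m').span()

(2, 4)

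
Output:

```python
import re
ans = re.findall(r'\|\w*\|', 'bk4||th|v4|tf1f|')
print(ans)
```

Scanning left to right: at [3:5] → '||'; at [7:11] → '|v4|'.
`findall` yields the raw match text (2 of them) because the pattern has no groups.

['||', '|v4|']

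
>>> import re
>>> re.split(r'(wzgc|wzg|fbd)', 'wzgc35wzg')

['', 'wzgc', '35', 'wzg', '']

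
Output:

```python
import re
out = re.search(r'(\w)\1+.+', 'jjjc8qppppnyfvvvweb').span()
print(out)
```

(0, 19)

`\1` is not a pattern — it's the concrete string captured by group 1, re-applied verbatim.
`re.search` tries every starting position until one works.
The match spans [0:19] → 'jjjc8qppppnyfvvvweb'.
Captured: group 1 = 'j'.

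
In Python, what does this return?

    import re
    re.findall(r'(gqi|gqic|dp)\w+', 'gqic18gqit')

`|` is ordered: at each position the engine commits to the first alternative that works.
Walking the string: at [0:10] match 'gqic18gqit', group 1 = 'gqi'.
`findall` collects group 1 from the one match (1 total).

['gqi']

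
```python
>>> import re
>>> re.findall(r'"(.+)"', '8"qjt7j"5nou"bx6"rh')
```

Because there's exactly one group, `findall` drops the full match and keeps group 1 from the one hit.

['qjt7j"5nou"bx6']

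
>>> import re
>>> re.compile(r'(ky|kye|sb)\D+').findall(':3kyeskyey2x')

['ky']

Branches in `(...|...)` are attempted left-to-right; the first branch that allows the whole pattern to succeed is taken.
With a single group, `findall` returns only what that group captured — 1 item.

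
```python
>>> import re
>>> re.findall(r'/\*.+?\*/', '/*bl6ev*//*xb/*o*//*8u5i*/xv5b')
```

['/*bl6ev*/', '/*xb/*o*/', '/*8u5i*/']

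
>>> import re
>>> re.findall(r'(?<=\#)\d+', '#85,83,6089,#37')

Lookahead/lookbehind check context without consuming it, so the matched span excludes the asserted characters.
Walking the string: at [1:3] → '85'; at [13:15] → '37'.
No capturing groups, so `findall` returns the 2 full match strings.

['85', '37']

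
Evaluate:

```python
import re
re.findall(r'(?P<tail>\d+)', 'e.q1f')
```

Pattern: one or more of a digit (captured as 'tail').
Matches: at [3:4] match '1', group 1 = '1'.
One capturing group, so `findall` returns just the captured substring from the one match — 1 in all.

['1']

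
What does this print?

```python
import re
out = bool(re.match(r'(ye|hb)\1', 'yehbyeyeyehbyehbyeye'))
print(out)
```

`\1` has to match the exact text group 1 already captured.
`re.match` only tries the pattern at the start of the string.
Here position 0 doesn't satisfy it, so the call returns None, and `bool(None)` is False.

False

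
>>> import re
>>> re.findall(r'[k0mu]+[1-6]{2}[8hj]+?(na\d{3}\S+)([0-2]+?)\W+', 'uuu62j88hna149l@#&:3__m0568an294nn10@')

Pattern: one or more of one of [k0mu]; then exactly 2 of a character in [1-6], then one or more of one of [8hj] (lazy); then the literal 'na', then exactly 3 of a digit, then one or more of a non-whitespace character (captured); then one or more of a character in [0-2] (lazy) (captured); then one or more of a non-word character.
Matches: at [0:37] match 'uuu62j88hna149l@#&:3__m0568an294nn10@', groups = ('na149l@#&:3__m0568an294nn1', '0').
With 2 capturing groups, `findall` returns a 2-tuple per match.

[('na149l@#&:3__m0568an294nn1', '0')]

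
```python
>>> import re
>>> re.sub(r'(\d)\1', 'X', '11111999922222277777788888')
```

'XX1XXXXXXXXXX8'

`\1` has to match the exact text group 1 already captured.
Matches: at [0:2] → '11'; at [2:4] → '11'; at [5:7] → '99'; at [7:9] → '99'; at [9:11] → '22'; ….
Each match is replaced by 'X'.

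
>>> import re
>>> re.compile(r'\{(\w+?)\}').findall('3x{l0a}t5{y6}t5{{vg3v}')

['l0a', 'y6', 'vg3v']

Scanning left to right: at [2:7] match '{l0a}', group 1 = 'l0a'; at [9:13] match '{y6}', group 1 = 'y6'; at [16:22] match '{vg3v}', group 1 = 'vg3v'.
One capturing group, so `findall` returns just the captured substring from each match — 3 in all.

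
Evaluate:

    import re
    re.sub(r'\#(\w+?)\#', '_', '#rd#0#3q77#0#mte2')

Matches: at [0:4] → '#rd#'; at [5:11] → '#3q77#'.
`sub` substitutes '_' at each match site.

'_0_0#mte2'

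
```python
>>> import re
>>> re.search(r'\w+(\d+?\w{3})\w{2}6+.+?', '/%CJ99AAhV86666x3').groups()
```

('9AAh',)

The match spans [2:16] → 'CJ99AAhV86666x'.
Captured: group 1 = '9AAh'.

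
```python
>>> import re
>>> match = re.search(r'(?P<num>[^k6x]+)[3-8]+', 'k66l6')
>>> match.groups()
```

The match spans [3:5] → 'l6'.
Captured: group 1 = 'l'.

('l',)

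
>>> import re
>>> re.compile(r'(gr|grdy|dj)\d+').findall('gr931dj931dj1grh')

['gr', 'dj', 'dj']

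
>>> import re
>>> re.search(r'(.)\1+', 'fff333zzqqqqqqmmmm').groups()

The match spans [0:3] → 'fff'.
Captured: group 1 = 'f'.

('f',)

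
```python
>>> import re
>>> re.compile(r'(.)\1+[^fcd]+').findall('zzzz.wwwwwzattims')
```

['z']

`\1` has to match the exact text group 1 already captured.
Matches: at [0:17] match 'zzzz.wwwwwzattims', group 1 = 'z'.
Because there's exactly one group, `findall` drops the full match and keeps group 1 from the one hit.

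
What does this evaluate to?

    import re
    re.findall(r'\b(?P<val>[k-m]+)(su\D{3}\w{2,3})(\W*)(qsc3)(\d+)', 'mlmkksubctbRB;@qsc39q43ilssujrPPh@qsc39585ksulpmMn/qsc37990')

This matches a word boundary (`\b`, zero-width); then one or more of a character in [k-m] (captured as 'val'); then the literal 'su', then exactly 3 of a non-digit, then 2 to 3 of a word character (captured); then zero or more of a non-word character (captured); then the literal 'qs', then the literal 'c3' (captured); then one or more of a digit (captured).
Matches: at [0:20] match 'mlmkksubctbRB;@qsc39', groups = ('mlmkk', 'subctbRB', ';@', 'qsc3', '9').
Multiple groups make `findall` return tuples — one 5-tuple for the one match.

[('mlmkk', 'subctbRB', ';@', 'qsc3', '9')]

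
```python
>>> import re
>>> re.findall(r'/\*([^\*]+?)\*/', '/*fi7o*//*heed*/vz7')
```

One capturing group, so `findall` returns just the captured substring from each match — 2 in all.

['fi7o', 'heed']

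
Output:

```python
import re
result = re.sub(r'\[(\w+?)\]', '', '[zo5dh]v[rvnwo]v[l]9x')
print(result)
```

vv9x

`sub` substitutes '' at each match site.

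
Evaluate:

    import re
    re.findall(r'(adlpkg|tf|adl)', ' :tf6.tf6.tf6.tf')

Matches: at [2:4] match 'tf', group 1 = 'tf'; at [6:8] match 'tf', group 1 = 'tf'; at [10:12] match 'tf', group 1 = 'tf'; at [14:16] match 'tf', group 1 = 'tf'.
One capturing group, so `findall` returns just the captured substring from each match — 4 in all.

['tf', 'tf', 'tf', 'tf']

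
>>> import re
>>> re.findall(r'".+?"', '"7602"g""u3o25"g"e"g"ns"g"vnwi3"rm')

['"7602"', '""u3o25"', '"e"', '"ns"', '"vnwi3"']

The `?` after the quantifier makes it lazy — it takes as little as possible before letting the rest of the pattern try.
`findall` yields the raw match text (5 of them) because the pattern has no groups.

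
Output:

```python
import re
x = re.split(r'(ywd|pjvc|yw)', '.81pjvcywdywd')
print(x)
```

['.81', 'pjvc', '', 'ywd', '', 'ywd', '']

Alternation tries branches left to right and keeps the first one that lets the overall match succeed at that position.
`re.split` interleaves the captured-group text with the surrounding fragments.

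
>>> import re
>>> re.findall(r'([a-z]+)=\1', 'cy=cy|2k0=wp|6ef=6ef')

['cy']

`\1` is not a pattern — it's the concrete string captured by group 1, re-applied verbatim.
Matches: at [0:5] match 'cy=cy', group 1 = 'cy'.
One capturing group, so `findall` returns just the captured substring from the one match — 1 in all.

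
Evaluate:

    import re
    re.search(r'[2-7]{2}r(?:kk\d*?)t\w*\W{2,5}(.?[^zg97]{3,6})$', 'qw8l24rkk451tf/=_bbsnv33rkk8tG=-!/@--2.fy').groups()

('--2.fy',)

This matches exactly 2 of a character in [2-7], then a literal 'r'; then the literal 'kk', then zero or more of a digit (lazy) (non-capturing group); then the literal 't', then zero or more of a word character, then 2 to 5 of a non-word character; then optionally any character, then 3 to 6 of any character except [zg97] (captured); then anchored at the end.
`re.search` scans for the first position where the pattern succeeds.
The match spans [22:41] → '33rkk8tG=-!/@--2.fy'.
Captured: group 1 = '--2.fy'.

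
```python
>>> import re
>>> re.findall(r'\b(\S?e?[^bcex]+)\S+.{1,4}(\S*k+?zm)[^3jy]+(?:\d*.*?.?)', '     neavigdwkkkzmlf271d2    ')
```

[('neavigdw', 'kzm')]

This matches a word boundary (`\b`, zero-width); then optionally a non-whitespace character, then optionally a literal 'e', then one or more of any character except [bcex] (captured); then one or more of a non-whitespace character, then 1 to 4 of any character; then zero or more of a non-whitespace character, then one or more of a literal 'k' (lazy), then the literal 'zm' (captured); then one or more of any character except [3jy]; then zero or more of a digit, then zero or more of any character (lazy), then optionally any character (non-capturing group).
Scanning left to right: at [5:29] match 'neavigdwkkkzmlf271d2    ', groups = ('neavigdw', 'kzm').
2 groups means the one result is a tuple of 2 captured strings — 1 here.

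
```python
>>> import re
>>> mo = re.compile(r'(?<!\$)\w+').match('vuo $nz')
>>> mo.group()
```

The negative lookahead/lookbehind blocks any match where the forbidden context is present.
With `match`, the pattern is implicitly anchored at the beginning.
The match spans [0:3] → 'vuo'.

'vuo'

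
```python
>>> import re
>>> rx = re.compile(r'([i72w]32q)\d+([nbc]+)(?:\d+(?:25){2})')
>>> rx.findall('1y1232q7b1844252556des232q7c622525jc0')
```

Pattern: one of [i72w], then the literal '32q' (captured); then one or more of a digit; then one or more of one of [nbc] (captured); then one or more of a digit, then the literal '25' repeated 2 times (non-capturing group).
Matches: at [3:17] match '232q7b18442525', groups = ('232q', 'b'); at [22:34] match '232q7c622525', groups = ('232q', 'c').
2 groups means each result is a tuple of 2 captured strings — 2 here.

[('232q', 'b'), ('232q', 'c')]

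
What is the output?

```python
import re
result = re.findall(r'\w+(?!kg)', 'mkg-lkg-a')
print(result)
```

Because the assertion is negative and zero-width, positions next to the forbidden text are skipped.
With no groups in the pattern, `findall` gives back each whole match — 3 here.

['mkg', 'lkg', 'a']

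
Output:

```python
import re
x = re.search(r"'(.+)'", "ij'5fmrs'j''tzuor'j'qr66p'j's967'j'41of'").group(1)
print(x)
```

5fmrs'j''tzuor'j'qr66p'j's967'j'41of

The match spans [2:40] → "'5fmrs'j''tzuor'j'qr66p'j's967'j'41of'".
Captured: group 1 = "5fmrs'j''tzuor'j'qr66p'j's967'j'41of".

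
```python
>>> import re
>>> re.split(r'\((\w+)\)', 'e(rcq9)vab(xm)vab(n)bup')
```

['e', 'rcq9', 'vab', 'xm', 'vab', 'n', 'bup']

The group in the pattern means `split` returns the separators' captures alongside the pieces.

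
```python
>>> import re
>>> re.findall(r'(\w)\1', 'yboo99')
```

['o', '9']

The backreference `\1` re-matches whatever the first group consumed, character for character.
Walking the string: at [2:4] match 'oo', group 1 = 'o'; at [4:6] match '99', group 1 = '9'.
One capturing group, so `findall` returns just the captured substring from each match — 2 in all.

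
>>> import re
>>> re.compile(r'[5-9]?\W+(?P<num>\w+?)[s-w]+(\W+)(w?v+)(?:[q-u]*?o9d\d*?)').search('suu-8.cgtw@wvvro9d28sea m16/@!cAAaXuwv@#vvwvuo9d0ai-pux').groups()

('cg', '@', 'wvv')

The match spans [4:18] → '8.cgtw@wvvro9d'.
Captured: group 1 = 'cg', group 2 = '@', group 3 = 'wvv'.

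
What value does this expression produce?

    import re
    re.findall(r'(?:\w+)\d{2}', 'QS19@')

['QS19']

Pattern: one or more of a word character (non-capturing group); then exactly 2 of a digit.
Scanning left to right: at [0:4] → 'QS19'.
`findall` yields the raw match text (1 of them) because the pattern has no groups.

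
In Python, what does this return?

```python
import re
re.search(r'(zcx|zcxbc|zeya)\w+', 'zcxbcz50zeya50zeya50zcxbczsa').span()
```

(0, 28)

Unlike `match`, `search` isn't anchored — it looks for the pattern anywhere in the string.
The match spans [0:28] → 'zcxbcz50zeya50zeya50zcxbczsa'.
Captured: group 1 = 'zcx'.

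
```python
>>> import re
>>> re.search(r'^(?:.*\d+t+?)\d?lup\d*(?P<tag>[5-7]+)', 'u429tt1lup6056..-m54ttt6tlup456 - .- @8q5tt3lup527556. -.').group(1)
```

'6'

The match spans [0:53] → 'u429tt1lup6056..-m54ttt6tlup456 - .- @8q5tt3lup527556'.
Captured: group 1 = '6'.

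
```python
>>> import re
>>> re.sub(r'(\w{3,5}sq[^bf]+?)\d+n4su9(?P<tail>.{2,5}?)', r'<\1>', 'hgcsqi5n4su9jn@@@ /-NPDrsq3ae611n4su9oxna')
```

The pattern matches 3 to 5 of a word character, then the literal 'sq', then one or more of any character except [bf] (lazy) (captured); then one or more of a digit; then the literal 'n4', then the literal 'su9'; then 2 to 5 of any character (lazy) (captured as 'tail').
Matches: at [0:14] → 'hgcsqi5n4su9jn'; at [20:39] → 'NPDrsq3ae611n4su9ox'.
Each match is replaced using the text its own group 1 captured.

'<hgcsqi>@@@ /-<NPDrsq3ae>na'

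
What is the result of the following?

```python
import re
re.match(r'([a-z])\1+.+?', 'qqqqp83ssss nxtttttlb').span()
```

(0, 5)

The backreference `\1` re-matches whatever the first group consumed, character for character.
`re.match` only tries the pattern at the start of the string.
The match spans [0:5] → 'qqqqp'.
Captured: group 1 = 'q'.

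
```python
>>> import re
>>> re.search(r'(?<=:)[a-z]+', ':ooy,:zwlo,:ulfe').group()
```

Lookahead/lookbehind check context without consuming it, so the matched span excludes the asserted characters.
`search` walks the string left to right and returns the first match it finds.
The match spans [1:4] → 'ooy'.

'ooy'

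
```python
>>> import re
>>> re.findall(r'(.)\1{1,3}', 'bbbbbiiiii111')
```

The backreference `\1` re-matches whatever the first group consumed, character for character.
One capturing group, so `findall` returns just the captured substring from each match — 3 in all.

['b', 'i', '1']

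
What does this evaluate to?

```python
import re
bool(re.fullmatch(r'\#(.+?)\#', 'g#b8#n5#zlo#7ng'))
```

False

`re.fullmatch` is like wrapping the pattern in `^…$` (in single-line mode).
Here there's no way to consume every character, so the call returns None, and `bool(None)` is False.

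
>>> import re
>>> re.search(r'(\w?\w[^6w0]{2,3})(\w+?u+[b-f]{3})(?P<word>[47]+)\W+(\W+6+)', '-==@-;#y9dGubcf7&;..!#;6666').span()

This matches optionally a word character, then a word character, then 2 to 3 of any character except [6w0] (captured); then one or more of a word character (lazy), then one or more of the literal 'u', then exactly 3 of a character in [b-f] (captured); then one or more of one of [47] (captured as 'word'); then one or more of a non-word character; then one or more of a non-word character, then one or more of the literal '6' (captured).
The match spans [7:27] → 'y9dGubcf7&;..!#;6666'.

(7, 27)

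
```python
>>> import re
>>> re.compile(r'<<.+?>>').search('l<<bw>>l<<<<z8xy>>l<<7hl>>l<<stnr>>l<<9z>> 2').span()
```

The match spans [1:7] → '<<bw>>'.

(1, 7)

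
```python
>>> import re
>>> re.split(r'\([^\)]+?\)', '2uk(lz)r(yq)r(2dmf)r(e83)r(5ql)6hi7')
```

['2uk', 'r', 'r', 'r', 'r', '6hi7']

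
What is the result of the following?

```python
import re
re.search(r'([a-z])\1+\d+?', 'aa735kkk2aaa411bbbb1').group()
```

'aa7'

The backreference `\1` re-matches whatever the first group consumed, character for character.
The match spans [0:3] → 'aa7'.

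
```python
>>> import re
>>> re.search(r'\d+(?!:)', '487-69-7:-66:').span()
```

(0, 3)

Because the assertion is negative and zero-width, positions next to the forbidden text are skipped.
The match spans [0:3] → '487'.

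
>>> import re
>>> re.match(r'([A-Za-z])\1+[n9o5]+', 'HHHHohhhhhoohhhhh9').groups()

('H',)

`\1` is not a pattern — it's the concrete string captured by group 1, re-applied verbatim.
With `match`, the pattern is implicitly anchored at the beginning.
The match spans [0:5] → 'HHHHo'.
Captured: group 1 = 'H'.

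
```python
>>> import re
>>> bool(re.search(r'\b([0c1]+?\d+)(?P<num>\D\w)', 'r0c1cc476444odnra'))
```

Here the pattern never matches, so the call returns None, and `bool(None)` is False.

False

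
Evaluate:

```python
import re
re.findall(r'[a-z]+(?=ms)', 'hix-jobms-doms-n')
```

The positive lookaround only admits positions where the adjacent text matches; those characters stay outside the span.
Walking the string: at [4:7] → 'job'; at [10:12] → 'do'.
Since nothing is captured, `findall` lists the 2 matched substrings directly.

['job', 'do']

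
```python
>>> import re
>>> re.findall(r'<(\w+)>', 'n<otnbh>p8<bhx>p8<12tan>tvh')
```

`findall` collects group 1 from each match (3 total).

['otnbh', 'bhx', '12tan']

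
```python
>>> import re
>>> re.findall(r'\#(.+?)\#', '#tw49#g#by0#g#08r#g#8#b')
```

['tw49', 'by0', '08r', '8']

A non-greedy quantifier consumes as few characters as it can — just enough that the remainder of the pattern still matches from where it stops; whatever follows it matches normally.
Matches: at [0:6] match '#tw49#', group 1 = 'tw49'; at [7:12] match '#by0#', group 1 = 'by0'; at [13:18] match '#08r#', group 1 = '08r'; at [19:22] match '#8#', group 1 = '8'.
With a single group, `findall` returns only what that group captured — 4 items.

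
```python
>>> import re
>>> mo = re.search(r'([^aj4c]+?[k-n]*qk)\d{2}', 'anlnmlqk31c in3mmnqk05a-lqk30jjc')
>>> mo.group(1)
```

Pattern: one or more of any character except [aj4c] (lazy), then zero or more of a character in [k-n], then the literal 'qk' (captured); then exactly 2 of a digit.
`re.search` scans for the first position where the pattern succeeds.
The match spans [1:10] → 'nlnmlqk31'.
Captured: group 1 = 'nlnmlqk'.

'nlnmlqk'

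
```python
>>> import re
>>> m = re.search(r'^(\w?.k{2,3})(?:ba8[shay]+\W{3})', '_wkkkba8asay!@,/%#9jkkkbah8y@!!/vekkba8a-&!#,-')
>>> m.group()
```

This matches anchored at the start of the string; then optionally a word character, then any character, then 2 to 3 of the literal 'k' (captured); then the literal 'ba8', then one or more of one of [shay], then exactly 3 of a non-word character (non-capturing group).
`re.search` tries every starting position until one works.
The match spans [0:15] → '_wkkkba8asay!@,'.
Captured: group 1 = '_wkkk'.

'_wkkkba8asay!@,'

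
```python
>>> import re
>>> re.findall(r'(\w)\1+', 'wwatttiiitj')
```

A backreference is literal: `\1` must see the identical characters the first group matched.
`findall` collects group 1 from each match (3 total).

['w', 't', 'i']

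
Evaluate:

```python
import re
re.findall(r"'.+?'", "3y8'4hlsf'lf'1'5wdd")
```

A `+?`/`*?`/`{m,n}?` starts at its minimum and grows only as far as needed for what follows to match.
Matches: at [3:10] → "'4hlsf'"; at [12:15] → "'1'".
Since nothing is captured, `findall` lists the 2 matched substrings directly.

["'4hlsf'", "'1'"]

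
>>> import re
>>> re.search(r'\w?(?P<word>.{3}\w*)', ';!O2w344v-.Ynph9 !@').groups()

The match spans [0:9] → ';!O2w344v'.
Captured: group 1 = ';!O2w344v'.

(';!O2w344v',)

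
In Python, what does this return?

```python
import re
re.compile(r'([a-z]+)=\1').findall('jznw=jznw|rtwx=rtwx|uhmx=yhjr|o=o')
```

['jznw', 'rtwx', 'o']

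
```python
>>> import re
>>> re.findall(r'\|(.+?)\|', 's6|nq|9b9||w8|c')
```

['nq', '|w8']

Because the quantifier is non-greedy, it stops expanding at the earliest point where the rest of the pattern can succeed.
Matches: at [2:6] match '|nq|', group 1 = 'nq'; at [9:14] match '||w8|', group 1 = '|w8'.
Because there's exactly one group, `findall` drops the full match and keeps group 1 from each hit.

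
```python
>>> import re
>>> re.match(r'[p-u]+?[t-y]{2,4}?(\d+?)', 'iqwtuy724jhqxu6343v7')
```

None

The pattern matches one or more of a character in [p-u] (lazy), then 2 to 4 of a character in [t-y] (lazy); then one or more of a digit (lazy) (captured).
With `match`, the pattern is implicitly anchored at the beginning.
Here the string doesn't start with a match, so the call returns None.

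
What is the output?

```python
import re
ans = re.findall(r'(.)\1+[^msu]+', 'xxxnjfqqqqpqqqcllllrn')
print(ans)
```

['x']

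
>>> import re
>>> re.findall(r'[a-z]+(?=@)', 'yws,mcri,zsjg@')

['zsjg']

The `(?=…)`/`(?<=…)` assertion just peeks at neighbouring text; it doesn't advance the match position.
Scanning left to right: at [9:13] → 'zsjg'.
With no groups in the pattern, `findall` gives back each whole match — 1 here.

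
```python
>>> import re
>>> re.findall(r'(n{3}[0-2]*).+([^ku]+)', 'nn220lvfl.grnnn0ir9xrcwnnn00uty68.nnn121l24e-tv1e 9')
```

2 groups means the one result is a tuple of 2 captured strings — 1 here.

[('nnn0', '9')]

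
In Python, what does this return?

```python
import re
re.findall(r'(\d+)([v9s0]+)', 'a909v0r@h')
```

[('909', 'v0')]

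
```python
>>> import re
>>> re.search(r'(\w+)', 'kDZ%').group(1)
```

This matches one or more of a word character (captured).
`search` walks the string left to right and returns the first match it finds.
The match spans [0:3] → 'kDZ'.
Captured: group 1 = 'kDZ'.

'kDZ'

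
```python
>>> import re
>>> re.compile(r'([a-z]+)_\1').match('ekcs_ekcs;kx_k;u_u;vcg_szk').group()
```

A backreference is literal: `\1` must see the identical characters the first group matched.
With `match`, the pattern is implicitly anchored at the beginning.
The match spans [0:9] → 'ekcs_ekcs'.
Captured: group 1 = 'ekcs'.

'ekcs_ekcs'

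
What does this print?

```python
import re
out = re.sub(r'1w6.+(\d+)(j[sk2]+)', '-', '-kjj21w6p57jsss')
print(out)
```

Pattern: the literal '1w6', then one or more of any character; then one or more of a digit (captured); then a literal 'j', then one or more of one of [sk2] (captured).
`sub` substitutes '-' at each match site.

-kjj2-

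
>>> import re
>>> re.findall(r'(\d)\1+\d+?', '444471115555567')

['4', '1', '5']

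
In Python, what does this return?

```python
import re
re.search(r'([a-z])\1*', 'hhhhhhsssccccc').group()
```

'hhhhhh'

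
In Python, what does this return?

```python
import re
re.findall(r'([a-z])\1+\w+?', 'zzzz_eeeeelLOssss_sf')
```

The backreference `\1` re-matches whatever the first group consumed, character for character.
Scanning left to right: at [0:5] match 'zzzz_', group 1 = 'z'; at [5:11] match 'eeeeel', group 1 = 'e'; at [13:18] match 'ssss_', group 1 = 's'.
`findall` collects group 1 from each match (3 total).

['z', 'e', 's']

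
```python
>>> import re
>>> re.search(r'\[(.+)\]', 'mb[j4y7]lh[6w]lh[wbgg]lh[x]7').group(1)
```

'j4y7]lh[6w]lh[wbgg]lh[x'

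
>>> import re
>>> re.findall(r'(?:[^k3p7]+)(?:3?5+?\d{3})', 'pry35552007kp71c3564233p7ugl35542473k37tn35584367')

No capturing groups, so `findall` returns the 4 full match strings.

['ry35552', '1c35642', 'ugl35542', 'tn35584']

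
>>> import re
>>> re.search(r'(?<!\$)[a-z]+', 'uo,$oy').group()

'uo'

The negative lookahead/lookbehind blocks any match where the forbidden context is present.
`search` walks the string left to right and returns the first match it finds.
The match spans [0:2] → 'uo'.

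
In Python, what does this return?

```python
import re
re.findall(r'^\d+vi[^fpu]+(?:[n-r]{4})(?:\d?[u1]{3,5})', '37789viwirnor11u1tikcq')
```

The pattern matches anchored at the start of the string; then one or more of a digit, then the literal 'vi', then one or more of any character except [fpu]; then exactly 4 of a character in [n-r] (non-capturing group); then optionally a digit, then 3 to 5 of one of [u1] (non-capturing group).
Matches: at [0:17] → '37789viwirnor11u1'.
Since nothing is captured, `findall` lists the 1 matched substring directly.

['37789viwirnor11u1']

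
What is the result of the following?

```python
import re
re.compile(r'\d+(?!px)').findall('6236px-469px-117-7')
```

['623', '46', '117', '7']

A negative assertion filters positions out without eating any characters.
Matches: at [0:3] → '623'; at [7:9] → '46'; at [13:16] → '117'; at [17:18] → '7'.
With no groups in the pattern, `findall` gives back each whole match — 4 here.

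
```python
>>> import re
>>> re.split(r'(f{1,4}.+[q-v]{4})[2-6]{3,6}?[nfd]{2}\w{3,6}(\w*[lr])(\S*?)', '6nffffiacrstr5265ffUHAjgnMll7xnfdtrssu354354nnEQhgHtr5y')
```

['6n', 'ffffiacrstr5265ffUHAjgnMll7xnfdtrssu', 'r', '', '5y']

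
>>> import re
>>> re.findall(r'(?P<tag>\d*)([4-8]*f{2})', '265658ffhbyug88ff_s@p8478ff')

[('265658', 'ff'), ('88', 'ff'), ('8478', 'ff')]

Pattern: zero or more of a digit (captured as 'tag'); then zero or more of a character in [4-8], then exactly 2 of a literal 'f' (captured).
Matches: at [0:8] match '265658ff', groups = ('265658', 'ff'); at [13:17] match '88ff', groups = ('88', 'ff'); at [21:27] match '8478ff', groups = ('8478', 'ff').
With 2 capturing groups, `findall` returns a 2-tuple per match.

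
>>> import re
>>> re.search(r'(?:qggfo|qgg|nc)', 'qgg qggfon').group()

`re.search` scans for the first position where the pattern succeeds.
The match spans [0:3] → 'qgg'.

'qgg'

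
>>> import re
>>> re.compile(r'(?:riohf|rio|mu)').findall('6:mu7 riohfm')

['mu', 'riohf']

The regex engine tests alternatives in the order written; an earlier branch that matches wins even if a later one would match more.
Scanning left to right: at [2:4] → 'mu'; at [6:11] → 'riohf'.
`findall` yields the raw match text (2 of them) because the pattern has no groups.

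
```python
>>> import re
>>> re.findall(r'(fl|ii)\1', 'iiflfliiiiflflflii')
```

The backreference `\1` re-matches whatever the first group consumed, character for character.
Walking the string: at [2:6] match 'flfl', group 1 = 'fl'; at [6:10] match 'iiii', group 1 = 'ii'; at [10:14] match 'flfl', group 1 = 'fl'.
Because there's exactly one group, `findall` drops the full match and keeps group 1 from each hit.

['fl', 'ii', 'fl']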